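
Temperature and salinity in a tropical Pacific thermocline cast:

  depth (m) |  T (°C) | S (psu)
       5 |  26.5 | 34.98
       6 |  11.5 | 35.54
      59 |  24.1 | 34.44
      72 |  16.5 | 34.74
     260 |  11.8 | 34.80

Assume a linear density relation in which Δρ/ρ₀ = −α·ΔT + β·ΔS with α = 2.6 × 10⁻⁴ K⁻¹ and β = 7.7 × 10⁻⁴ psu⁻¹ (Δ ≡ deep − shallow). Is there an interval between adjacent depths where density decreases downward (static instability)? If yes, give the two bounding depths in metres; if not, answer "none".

Evaluate Δρ/ρ₀ = −αΔT + βΔS across each adjacent pair:
  5–6 m: −αΔT+βΔS = −(2.6 × 10⁻⁴)(-15.0)+(7.7 × 10⁻⁴)(+0.56) = 4.3 × 10⁻³ → stable
  6–59 m: −αΔT+βΔS = −(2.6 × 10⁻⁴)(+12.6)+(7.7 × 10⁻⁴)(-1.10) = -4.1 × 10⁻³ → UNSTABLE
  59–72 m: −αΔT+βΔS = −(2.6 × 10⁻⁴)(-7.6)+(7.7 × 10⁻⁴)(+0.30) = 2.2 × 10⁻³ → stable
  72–260 m: −αΔT+βΔS = −(2.6 × 10⁻⁴)(-4.7)+(7.7 × 10⁻⁴)(+0.06) = 1.3 × 10⁻³ → stable
The 6–59 m interval has Δρ < 0: lighter water underlies denser water.

6–59 m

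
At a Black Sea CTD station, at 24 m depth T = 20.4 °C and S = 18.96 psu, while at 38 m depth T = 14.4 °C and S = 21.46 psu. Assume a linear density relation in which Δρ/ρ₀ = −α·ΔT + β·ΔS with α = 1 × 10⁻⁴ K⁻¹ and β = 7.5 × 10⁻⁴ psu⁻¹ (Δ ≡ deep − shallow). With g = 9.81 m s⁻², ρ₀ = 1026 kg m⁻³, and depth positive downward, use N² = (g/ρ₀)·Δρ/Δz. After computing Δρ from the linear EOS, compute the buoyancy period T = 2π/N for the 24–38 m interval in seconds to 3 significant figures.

ΔT = -6.0 K, ΔS = +2.50 psu (deep − shallow).
Δρ/ρ₀ = −αΔT + βΔS = 6.00 × 10⁻⁴ + 1.875 × 10⁻³ = 2.475 × 10⁻³, so Δρ ≈ 2.539 kg m⁻³.
N² = (g/ρ₀)·Δρ/Δz = g·(Δρ/ρ₀)/Δz = 9.81 × 2.475 × 10⁻³ / 14 = 1.7343 × 10⁻³ s⁻².
N = √(1.7343 × 10⁻³) = 0.041645 rad s⁻¹ → T = 2π/N = 150.87 s ≈ 151 s.

151 s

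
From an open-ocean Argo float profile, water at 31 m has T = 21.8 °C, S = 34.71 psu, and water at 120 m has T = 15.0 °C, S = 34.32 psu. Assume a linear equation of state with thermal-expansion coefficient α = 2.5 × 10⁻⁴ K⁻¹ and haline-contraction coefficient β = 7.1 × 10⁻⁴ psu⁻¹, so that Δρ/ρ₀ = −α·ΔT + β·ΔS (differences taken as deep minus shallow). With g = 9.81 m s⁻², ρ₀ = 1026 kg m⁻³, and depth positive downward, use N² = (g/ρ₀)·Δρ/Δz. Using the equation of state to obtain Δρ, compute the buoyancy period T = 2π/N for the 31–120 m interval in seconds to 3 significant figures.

ΔT = -6.8 K, ΔS = -0.39 psu (deep − shallow).
Δρ/ρ₀ = −αΔT + βΔS = 1.70 × 10⁻³ − 2.769 × 10⁻⁴ = 1.4231 × 10⁻³, so Δρ ≈ 1.460 kg m⁻³.
N² = (g/ρ₀)·Δρ/Δz = g·(Δρ/ρ₀)/Δz = 9.81 × 1.4231 × 10⁻³ / 89 = 1.5686 × 10⁻⁴ s⁻².
N = √(1.5686 × 10⁻⁴) = 0.012524 rad s⁻¹ → T = 2π/N = 501.69 s ≈ 502 s.

502 s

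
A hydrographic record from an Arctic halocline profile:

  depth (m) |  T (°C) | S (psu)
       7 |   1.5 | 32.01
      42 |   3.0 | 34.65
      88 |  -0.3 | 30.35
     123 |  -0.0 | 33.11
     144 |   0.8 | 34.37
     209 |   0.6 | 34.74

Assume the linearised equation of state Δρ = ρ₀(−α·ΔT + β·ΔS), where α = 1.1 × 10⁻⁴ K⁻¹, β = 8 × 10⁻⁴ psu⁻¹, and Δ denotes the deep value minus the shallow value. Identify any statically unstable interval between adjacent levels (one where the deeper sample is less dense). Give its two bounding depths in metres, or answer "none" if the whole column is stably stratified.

42–88 m

Evaluate Δρ/ρ₀ = −αΔT + βΔS across each adjacent pair:
  7–42 m: −αΔT+βΔS = −(1.1 × 10⁻⁴)(+1.5)+(8 × 10⁻⁴)(+2.64) = 1.9 × 10⁻³ → stable
  42–88 m: −αΔT+βΔS = −(1.1 × 10⁻⁴)(-3.3)+(8 × 10⁻⁴)(-4.30) = -3.1 × 10⁻³ → UNSTABLE
  88–123 m: −αΔT+βΔS = −(1.1 × 10⁻⁴)(+0.3)+(8 × 10⁻⁴)(+2.76) = 2.2 × 10⁻³ → stable
  123–144 m: −αΔT+βΔS = −(1.1 × 10⁻⁴)(+0.8)+(8 × 10⁻⁴)(+1.26) = 9.2 × 10⁻⁴ → stable
  144–209 m: −αΔT+βΔS = −(1.1 × 10⁻⁴)(-0.2)+(8 × 10⁻⁴)(+0.37) = 3.2 × 10⁻⁴ → stable
The 42–88 m interval has Δρ < 0: lighter water underlies denser water.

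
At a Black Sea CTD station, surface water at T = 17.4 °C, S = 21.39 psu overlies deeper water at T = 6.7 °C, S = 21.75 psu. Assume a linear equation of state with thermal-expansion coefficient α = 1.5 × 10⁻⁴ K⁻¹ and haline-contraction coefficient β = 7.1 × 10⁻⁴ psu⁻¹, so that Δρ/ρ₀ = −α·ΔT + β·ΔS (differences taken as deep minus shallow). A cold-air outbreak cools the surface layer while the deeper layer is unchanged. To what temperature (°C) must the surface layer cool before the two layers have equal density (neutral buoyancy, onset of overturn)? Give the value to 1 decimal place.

Neutral buoyancy requires Δρ = 0, i.e. −α(T_deep − T_surf′) + β(S_deep − S_surf) = 0.
T_surf′ = T_deep − (β/α)·ΔS = 6.7 − (7.1 × 10⁻⁴/1.5 × 10⁻⁴)·(+0.36) = 4.996 °C.
Cooling required: 17.4 − (4.996) = 12.404 °C.

5.0 °C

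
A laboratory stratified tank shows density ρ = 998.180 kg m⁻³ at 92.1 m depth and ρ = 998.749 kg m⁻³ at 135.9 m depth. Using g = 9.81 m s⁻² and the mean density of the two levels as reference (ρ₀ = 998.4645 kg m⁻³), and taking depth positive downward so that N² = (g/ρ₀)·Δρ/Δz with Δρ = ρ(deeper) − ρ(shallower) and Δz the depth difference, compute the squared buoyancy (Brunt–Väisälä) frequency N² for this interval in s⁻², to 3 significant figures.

Δρ = 998.749 − 998.180 = 0.569 kg m⁻³ over Δz = 135.9 − 92.1 = 43.8 m.
N² = (9.81/998.4645) × (0.569/43.8) = 1.2764 × 10⁻⁴ s⁻² ≈ 1.28 × 10⁻⁴ s⁻².

1.28 × 10⁻⁴ s⁻²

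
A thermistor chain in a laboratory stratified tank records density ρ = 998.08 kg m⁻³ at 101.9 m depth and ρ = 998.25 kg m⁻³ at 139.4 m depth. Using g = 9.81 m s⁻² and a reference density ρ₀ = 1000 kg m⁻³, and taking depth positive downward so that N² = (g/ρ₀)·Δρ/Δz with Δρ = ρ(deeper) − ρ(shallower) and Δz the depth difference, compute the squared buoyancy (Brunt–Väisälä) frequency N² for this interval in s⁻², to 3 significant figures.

Δρ = 998.25 − 998.08 = 0.17 kg m⁻³ over Δz = 139.4 − 101.9 = 37.5 m.
N² = (9.81/1000) × (0.17/37.5) = 4.4472 × 10⁻⁵ s⁻² ≈ 4.45 × 10⁻⁵ s⁻².
Since Δρ > 0 the layer is stably stratified.

4.45 × 10⁻⁵ s⁻²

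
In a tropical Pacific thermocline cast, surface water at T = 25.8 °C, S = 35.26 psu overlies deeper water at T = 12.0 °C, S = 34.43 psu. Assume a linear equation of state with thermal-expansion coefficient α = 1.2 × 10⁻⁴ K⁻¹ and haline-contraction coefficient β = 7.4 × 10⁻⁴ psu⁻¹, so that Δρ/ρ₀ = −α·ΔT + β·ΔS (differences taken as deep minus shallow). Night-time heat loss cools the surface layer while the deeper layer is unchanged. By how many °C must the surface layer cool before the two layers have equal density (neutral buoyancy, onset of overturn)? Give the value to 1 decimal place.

Neutral buoyancy requires Δρ = 0, i.e. −α(T_deep − T_surf′) + β(S_deep − S_surf) = 0.
T_surf′ = T_deep − (β/α)·ΔS = 12.0 − (7.4 × 10⁻⁴/1.2 × 10⁻⁴)·(-0.83) = 17.118 °C.
Cooling required: 25.8 − (17.118) = 8.682 °C.

8.7 °C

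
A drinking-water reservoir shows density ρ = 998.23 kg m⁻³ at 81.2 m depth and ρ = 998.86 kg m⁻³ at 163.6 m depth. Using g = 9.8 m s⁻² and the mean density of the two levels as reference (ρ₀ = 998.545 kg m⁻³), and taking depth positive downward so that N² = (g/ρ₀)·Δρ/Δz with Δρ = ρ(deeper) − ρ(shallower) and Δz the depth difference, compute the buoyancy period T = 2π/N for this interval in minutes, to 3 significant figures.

Δρ = 998.86 − 998.23 = 0.63 kg m⁻³ over Δz = 163.6 − 81.2 = 82.4 m.
N² = (9.8/998.545) × (0.63/82.4) = 7.5036 × 10⁻⁵ s⁻².
N = √(7.5036 × 10⁻⁵) = 8.6623 × 10⁻³ rad s⁻¹, so T = 2π/N = 725.35 s = 12.089 min ≈ 12.1 min.

12.1 min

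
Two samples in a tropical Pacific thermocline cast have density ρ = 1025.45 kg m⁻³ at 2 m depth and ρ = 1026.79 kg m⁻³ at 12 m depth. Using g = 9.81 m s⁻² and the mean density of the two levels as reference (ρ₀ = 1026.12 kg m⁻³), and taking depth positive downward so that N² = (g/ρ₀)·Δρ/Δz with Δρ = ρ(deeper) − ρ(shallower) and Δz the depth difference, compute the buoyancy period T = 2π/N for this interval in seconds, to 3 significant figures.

Δρ = 1026.79 − 1025.45 = 1.34 kg m⁻³ over Δz = 12 − 2 = 10 m.
N² = (9.81/1026.12) × (1.34/10) = 1.2811 × 10⁻³ s⁻².
N = √(1.2811 × 10⁻³) = 0.035792 rad s⁻¹, so T = 2π/N = 175.55 s ≈ 176 s.

176 s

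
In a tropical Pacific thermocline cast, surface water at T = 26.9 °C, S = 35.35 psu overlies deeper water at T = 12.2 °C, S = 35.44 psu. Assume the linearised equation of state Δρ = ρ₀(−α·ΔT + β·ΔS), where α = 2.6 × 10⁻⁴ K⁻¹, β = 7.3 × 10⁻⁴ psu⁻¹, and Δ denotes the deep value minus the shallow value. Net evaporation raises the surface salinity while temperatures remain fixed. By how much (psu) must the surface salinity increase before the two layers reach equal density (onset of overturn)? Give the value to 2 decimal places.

5.33 psu

Neutral buoyancy requires −α(T_deep − T_surf) + β(S_deep − S_surf′) = 0.
S_surf′ = S_deep − (α/β)·ΔT = 35.44 − (2.6 × 10⁻⁴/7.3 × 10⁻⁴)·(-14.7) = 40.6756 psu.
Increase required: 40.6756 − 35.35 = 5.3256 psu.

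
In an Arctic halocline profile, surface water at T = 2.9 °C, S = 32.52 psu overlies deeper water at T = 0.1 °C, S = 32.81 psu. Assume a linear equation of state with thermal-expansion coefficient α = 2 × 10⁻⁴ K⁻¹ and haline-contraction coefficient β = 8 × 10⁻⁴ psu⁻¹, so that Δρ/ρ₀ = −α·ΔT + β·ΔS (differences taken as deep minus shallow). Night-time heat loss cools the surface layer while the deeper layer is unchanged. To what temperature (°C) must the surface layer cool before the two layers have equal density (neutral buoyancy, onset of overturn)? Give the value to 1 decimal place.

Neutral buoyancy requires Δρ = 0, i.e. −α(T_deep − T_surf′) + β(S_deep − S_surf) = 0.
T_surf′ = T_deep − (β/α)·ΔS = 0.1 − (8 × 10⁻⁴/2 × 10⁻⁴)·(+0.29) = -1.060 °C.
Cooling required: 2.9 − (-1.060) = 3.960 °C.

-1.1 °C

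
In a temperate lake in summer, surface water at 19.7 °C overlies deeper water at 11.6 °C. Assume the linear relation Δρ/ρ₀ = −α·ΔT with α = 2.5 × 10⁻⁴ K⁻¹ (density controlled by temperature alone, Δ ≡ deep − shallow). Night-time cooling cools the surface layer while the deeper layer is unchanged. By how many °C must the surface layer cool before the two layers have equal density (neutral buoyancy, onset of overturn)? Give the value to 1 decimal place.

8.1 °C

With temperature the only control, equal density requires T_surf′ = T_deep.
T_surf′ = 11.6 °C.
Cooling required: 19.7 − 11.6 = 8.1 °C.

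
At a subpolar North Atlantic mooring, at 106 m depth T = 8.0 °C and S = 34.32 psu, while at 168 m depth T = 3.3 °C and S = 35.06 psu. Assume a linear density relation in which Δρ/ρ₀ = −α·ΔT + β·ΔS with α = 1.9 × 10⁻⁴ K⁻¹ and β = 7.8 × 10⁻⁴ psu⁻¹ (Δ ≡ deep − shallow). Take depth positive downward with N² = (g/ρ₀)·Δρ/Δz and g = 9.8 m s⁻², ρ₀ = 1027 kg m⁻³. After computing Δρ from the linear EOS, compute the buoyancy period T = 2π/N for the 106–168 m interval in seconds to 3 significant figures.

412 s

ΔT = -4.7 K, ΔS = +0.74 psu (deep − shallow).
Δρ/ρ₀ = −αΔT + βΔS = 8.93 × 10⁻⁴ + 5.772 × 10⁻⁴ = 1.4702 × 10⁻³, so Δρ ≈ 1.510 kg m⁻³.
N² = (g/ρ₀)·Δρ/Δz = g·(Δρ/ρ₀)/Δz = 9.8 × 1.4702 × 10⁻³ / 62 = 2.3239 × 10⁻⁴ s⁻².
N = √(2.3239 × 10⁻⁴) = 0.015244 rad s⁻¹ → T = 2π/N = 412.17 s ≈ 412 s.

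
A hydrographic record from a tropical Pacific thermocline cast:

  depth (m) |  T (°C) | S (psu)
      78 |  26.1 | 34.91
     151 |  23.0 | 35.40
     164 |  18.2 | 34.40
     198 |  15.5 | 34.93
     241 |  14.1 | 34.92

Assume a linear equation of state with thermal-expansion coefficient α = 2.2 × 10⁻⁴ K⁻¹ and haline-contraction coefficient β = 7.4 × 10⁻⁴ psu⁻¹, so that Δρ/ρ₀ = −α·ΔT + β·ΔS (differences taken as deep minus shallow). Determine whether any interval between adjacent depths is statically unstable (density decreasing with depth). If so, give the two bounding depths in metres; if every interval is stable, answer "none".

none

Evaluate Δρ/ρ₀ = −αΔT + βΔS across each adjacent pair:
  78–151 m: −αΔT+βΔS = −(2.2 × 10⁻⁴)(-3.1)+(7.4 × 10⁻⁴)(+0.49) = 1.0 × 10⁻³ → stable
  151–164 m: −αΔT+βΔS = −(2.2 × 10⁻⁴)(-4.8)+(7.4 × 10⁻⁴)(-1.00) = 3.2 × 10⁻⁴ → stable
  164–198 m: −αΔT+βΔS = −(2.2 × 10⁻⁴)(-2.7)+(7.4 × 10⁻⁴)(+0.53) = 9.9 × 10⁻⁴ → stable
  198–241 m: −αΔT+βΔS = −(2.2 × 10⁻⁴)(-1.4)+(7.4 × 10⁻⁴)(-0.01) = 3.0 × 10⁻⁴ → stable
Every interval has Δρ > 0: the column is stably stratified throughout.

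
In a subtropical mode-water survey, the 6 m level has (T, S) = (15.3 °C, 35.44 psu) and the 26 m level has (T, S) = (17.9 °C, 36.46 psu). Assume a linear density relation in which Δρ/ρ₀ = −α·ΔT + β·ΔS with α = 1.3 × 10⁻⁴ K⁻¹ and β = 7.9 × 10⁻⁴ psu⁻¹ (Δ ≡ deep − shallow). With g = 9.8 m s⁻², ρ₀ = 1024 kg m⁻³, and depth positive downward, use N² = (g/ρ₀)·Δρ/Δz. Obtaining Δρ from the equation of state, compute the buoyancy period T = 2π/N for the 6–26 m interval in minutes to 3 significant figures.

ΔT = +2.6 K, ΔS = +1.02 psu (deep − shallow).
Δρ/ρ₀ = −αΔT + βΔS = -3.38 × 10⁻⁴ + 8.058 × 10⁻⁴ = 4.678 × 10⁻⁴, so Δρ ≈ 0.4790 kg m⁻³.
N² = (g/ρ₀)·Δρ/Δz = g·(Δρ/ρ₀)/Δz = 9.8 × 4.678 × 10⁻⁴ / 20 = 2.2922 × 10⁻⁴ s⁻².
N = √(2.2922 × 10⁻⁴) = 0.015140 rad s⁻¹ → T = 2π/N = 415.01 s = 6.9168 min ≈ 6.92 min.

6.92 min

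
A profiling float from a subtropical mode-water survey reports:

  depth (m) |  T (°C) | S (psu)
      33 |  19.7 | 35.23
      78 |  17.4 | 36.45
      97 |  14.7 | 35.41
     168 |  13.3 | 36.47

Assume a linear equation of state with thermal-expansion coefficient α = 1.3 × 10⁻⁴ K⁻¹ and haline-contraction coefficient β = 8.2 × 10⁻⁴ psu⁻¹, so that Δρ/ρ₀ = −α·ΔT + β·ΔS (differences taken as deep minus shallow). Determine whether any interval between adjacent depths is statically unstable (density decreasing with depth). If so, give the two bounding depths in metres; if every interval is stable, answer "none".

Evaluate Δρ/ρ₀ = −αΔT + βΔS across each adjacent pair:
  33–78 m: −αΔT+βΔS = −(1.3 × 10⁻⁴)(-2.3)+(8.2 × 10⁻⁴)(+1.22) = 1.3 × 10⁻³ → stable
  78–97 m: −αΔT+βΔS = −(1.3 × 10⁻⁴)(-2.7)+(8.2 × 10⁻⁴)(-1.04) = -5.0 × 10⁻⁴ → UNSTABLE
  97–168 m: −αΔT+βΔS = −(1.3 × 10⁻⁴)(-1.4)+(8.2 × 10⁻⁴)(+1.06) = 1.1 × 10⁻³ → stable
The 78–97 m interval has Δρ < 0: lighter water underlies denser water.

78–97 m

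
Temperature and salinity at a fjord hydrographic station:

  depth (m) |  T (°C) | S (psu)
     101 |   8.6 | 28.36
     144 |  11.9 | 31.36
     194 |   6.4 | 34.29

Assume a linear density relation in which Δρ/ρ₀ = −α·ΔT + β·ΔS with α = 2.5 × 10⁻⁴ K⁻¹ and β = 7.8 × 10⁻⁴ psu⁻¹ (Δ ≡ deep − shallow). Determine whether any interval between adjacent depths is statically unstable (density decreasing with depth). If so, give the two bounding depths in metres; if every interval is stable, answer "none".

Evaluate Δρ/ρ₀ = −αΔT + βΔS across each adjacent pair:
  101–144 m: −αΔT+βΔS = −(2.5 × 10⁻⁴)(+3.3)+(7.8 × 10⁻⁴)(+3.00) = 1.5 × 10⁻³ → stable
  144–194 m: −αΔT+βΔS = −(2.5 × 10⁻⁴)(-5.5)+(7.8 × 10⁻⁴)(+2.93) = 3.7 × 10⁻³ → stable
Every interval has Δρ > 0: the column is stably stratified throughout.

none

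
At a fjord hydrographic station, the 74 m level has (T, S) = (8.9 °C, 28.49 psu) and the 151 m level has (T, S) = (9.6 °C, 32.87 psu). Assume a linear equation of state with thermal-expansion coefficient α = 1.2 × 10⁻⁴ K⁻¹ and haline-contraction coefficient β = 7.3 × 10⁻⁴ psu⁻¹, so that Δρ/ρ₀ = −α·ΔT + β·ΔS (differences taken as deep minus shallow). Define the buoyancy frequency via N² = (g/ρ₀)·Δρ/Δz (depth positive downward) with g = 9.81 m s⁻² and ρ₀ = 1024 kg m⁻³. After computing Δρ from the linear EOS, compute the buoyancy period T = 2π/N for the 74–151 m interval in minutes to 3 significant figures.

ΔT = +0.7 K, ΔS = +4.38 psu (deep − shallow).
Δρ/ρ₀ = −αΔT + βΔS = -8.40 × 10⁻⁵ + 3.1974 × 10⁻³ = 3.1134 × 10⁻³, so Δρ ≈ 3.188 kg m⁻³.
N² = (g/ρ₀)·Δρ/Δz = g·(Δρ/ρ₀)/Δz = 9.81 × 3.1134 × 10⁻³ / 77 = 3.9666 × 10⁻⁴ s⁻².
N = √(3.9666 × 10⁻⁴) = 0.019916 rad s⁻¹ → T = 2π/N = 315.48 s = 5.2580 min ≈ 5.26 min.

5.26 min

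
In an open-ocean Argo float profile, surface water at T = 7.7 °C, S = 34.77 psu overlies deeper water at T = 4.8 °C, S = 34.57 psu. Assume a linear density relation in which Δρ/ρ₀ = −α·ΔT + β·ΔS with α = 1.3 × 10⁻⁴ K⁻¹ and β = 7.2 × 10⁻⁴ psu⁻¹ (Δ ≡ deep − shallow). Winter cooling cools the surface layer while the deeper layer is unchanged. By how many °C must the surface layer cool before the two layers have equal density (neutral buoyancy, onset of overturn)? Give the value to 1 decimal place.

1.8 °C

Neutral buoyancy requires Δρ = 0, i.e. −α(T_deep − T_surf′) + β(S_deep − S_surf) = 0.
T_surf′ = T_deep − (β/α)·ΔS = 4.8 − (7.2 × 10⁻⁴/1.3 × 10⁻⁴)·(-0.20) = 5.908 °C.
Cooling required: 7.7 − (5.908) = 1.792 °C.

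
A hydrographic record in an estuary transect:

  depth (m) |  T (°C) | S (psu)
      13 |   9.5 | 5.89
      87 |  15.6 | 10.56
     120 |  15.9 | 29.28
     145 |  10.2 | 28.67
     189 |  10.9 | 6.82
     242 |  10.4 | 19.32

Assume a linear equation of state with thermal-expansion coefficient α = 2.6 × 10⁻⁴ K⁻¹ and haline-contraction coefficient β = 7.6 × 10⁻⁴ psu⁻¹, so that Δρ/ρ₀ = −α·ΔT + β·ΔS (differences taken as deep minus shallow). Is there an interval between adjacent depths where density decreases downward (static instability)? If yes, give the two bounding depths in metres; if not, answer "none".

Evaluate Δρ/ρ₀ = −αΔT + βΔS across each adjacent pair:
  13–87 m: −αΔT+βΔS = −(2.6 × 10⁻⁴)(+6.1)+(7.6 × 10⁻⁴)(+4.67) = 2.0 × 10⁻³ → stable
  87–120 m: −αΔT+βΔS = −(2.6 × 10⁻⁴)(+0.3)+(7.6 × 10⁻⁴)(+18.72) = 0.014 → stable
  120–145 m: −αΔT+βΔS = −(2.6 × 10⁻⁴)(-5.7)+(7.6 × 10⁻⁴)(-0.61) = 1.0 × 10⁻³ → stable
  145–189 m: −αΔT+βΔS = −(2.6 × 10⁻⁴)(+0.7)+(7.6 × 10⁻⁴)(-21.85) = -0.017 → UNSTABLE
  189–242 m: −αΔT+βΔS = −(2.6 × 10⁻⁴)(-0.5)+(7.6 × 10⁻⁴)(+12.50) = 9.6 × 10⁻³ → stable
The 145–189 m interval has Δρ < 0: lighter water underlies denser water.

145–189 m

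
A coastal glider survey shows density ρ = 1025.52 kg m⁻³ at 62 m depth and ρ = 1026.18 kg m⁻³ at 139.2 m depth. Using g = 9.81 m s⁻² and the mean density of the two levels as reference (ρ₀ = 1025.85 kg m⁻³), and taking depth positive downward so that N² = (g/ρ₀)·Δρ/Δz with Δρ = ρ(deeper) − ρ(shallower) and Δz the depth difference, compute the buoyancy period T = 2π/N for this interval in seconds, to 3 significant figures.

Δρ = 1026.18 − 1025.52 = 0.66 kg m⁻³ over Δz = 139.2 − 62 = 77.2 m.
N² = (9.81/1025.85) × (0.66/77.2) = 8.1755 × 10⁻⁵ s⁻².
N = √(8.1755 × 10⁻⁵) = 9.0418 × 10⁻³ rad s⁻¹, so T = 2π/N = 694.90 s ≈ 695 s.

695 s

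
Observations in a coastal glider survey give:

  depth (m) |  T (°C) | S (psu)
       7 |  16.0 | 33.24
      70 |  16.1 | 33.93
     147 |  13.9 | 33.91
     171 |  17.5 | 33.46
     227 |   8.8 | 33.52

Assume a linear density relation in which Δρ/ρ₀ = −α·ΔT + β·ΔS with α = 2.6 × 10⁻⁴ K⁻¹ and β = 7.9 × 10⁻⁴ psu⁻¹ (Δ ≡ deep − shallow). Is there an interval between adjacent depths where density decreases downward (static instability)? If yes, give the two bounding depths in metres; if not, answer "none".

Evaluate Δρ/ρ₀ = −αΔT + βΔS across each adjacent pair:
  7–70 m: −αΔT+βΔS = −(2.6 × 10⁻⁴)(+0.1)+(7.9 × 10⁻⁴)(+0.69) = 5.2 × 10⁻⁴ → stable
  70–147 m: −αΔT+βΔS = −(2.6 × 10⁻⁴)(-2.2)+(7.9 × 10⁻⁴)(-0.02) = 5.6 × 10⁻⁴ → stable
  147–171 m: −αΔT+βΔS = −(2.6 × 10⁻⁴)(+3.6)+(7.9 × 10⁻⁴)(-0.45) = -1.3 × 10⁻³ → UNSTABLE
  171–227 m: −αΔT+βΔS = −(2.6 × 10⁻⁴)(-8.7)+(7.9 × 10⁻⁴)(+0.06) = 2.3 × 10⁻³ → stable
The 147–171 m interval has Δρ < 0: lighter water underlies denser water.

147–171 m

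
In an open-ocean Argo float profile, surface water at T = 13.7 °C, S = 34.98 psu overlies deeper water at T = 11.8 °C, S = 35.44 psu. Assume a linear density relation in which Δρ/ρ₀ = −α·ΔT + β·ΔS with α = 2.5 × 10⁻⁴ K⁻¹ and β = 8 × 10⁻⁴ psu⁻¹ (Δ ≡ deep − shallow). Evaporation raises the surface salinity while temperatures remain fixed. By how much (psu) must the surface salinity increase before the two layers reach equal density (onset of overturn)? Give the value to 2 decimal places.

Neutral buoyancy requires −α(T_deep − T_surf) + β(S_deep − S_surf′) = 0.
S_surf′ = S_deep − (α/β)·ΔT = 35.44 − (2.5 × 10⁻⁴/8 × 10⁻⁴)·(-1.9) = 36.0337 psu.
Increase required: 36.0337 − 34.98 = 1.0537 psu.

1.05 psu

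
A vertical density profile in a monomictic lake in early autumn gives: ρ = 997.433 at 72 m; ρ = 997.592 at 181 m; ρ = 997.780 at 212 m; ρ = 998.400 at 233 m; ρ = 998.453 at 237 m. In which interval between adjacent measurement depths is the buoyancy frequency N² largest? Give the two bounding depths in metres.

Compute the density gradient over each adjacent pair:
  72–181 m: Δρ/Δz = 0.159/109 = 1.5 × 10⁻³ kg m⁻⁴
  181–212 m: Δρ/Δz = 0.188/31 = 6.1 × 10⁻³ kg m⁻⁴
  212–233 m: Δρ/Δz = 0.620/21 = 0.030 kg m⁻⁴
  233–237 m: Δρ/Δz = 0.053/4 = 0.013 kg m⁻⁴
The largest gradient is in the 212–233 m interval — the pycnocline.

212–233 m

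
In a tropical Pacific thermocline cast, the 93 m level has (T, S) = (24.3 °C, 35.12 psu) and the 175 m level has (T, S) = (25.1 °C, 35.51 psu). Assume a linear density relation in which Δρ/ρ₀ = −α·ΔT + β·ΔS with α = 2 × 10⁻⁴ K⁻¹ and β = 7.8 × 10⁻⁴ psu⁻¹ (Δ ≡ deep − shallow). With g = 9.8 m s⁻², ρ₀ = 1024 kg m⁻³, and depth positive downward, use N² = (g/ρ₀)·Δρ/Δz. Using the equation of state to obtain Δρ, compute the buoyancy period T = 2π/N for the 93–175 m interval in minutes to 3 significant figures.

ΔT = +0.8 K, ΔS = +0.39 psu (deep − shallow).
Δρ/ρ₀ = −αΔT + βΔS = -1.60 × 10⁻⁴ + 3.042 × 10⁻⁴ = 1.442 × 10⁻⁴, so Δρ ≈ 0.1477 kg m⁻³.
N² = (g/ρ₀)·Δρ/Δz = g·(Δρ/ρ₀)/Δz = 9.8 × 1.442 × 10⁻⁴ / 82 = 1.7234 × 10⁻⁵ s⁻².
N = √(1.7234 × 10⁻⁵) = 4.1514 × 10⁻³ rad s⁻¹ → T = 2π/N = 1.5135 × 10³ s = 25.225 min ≈ 25.2 min.

25.2 min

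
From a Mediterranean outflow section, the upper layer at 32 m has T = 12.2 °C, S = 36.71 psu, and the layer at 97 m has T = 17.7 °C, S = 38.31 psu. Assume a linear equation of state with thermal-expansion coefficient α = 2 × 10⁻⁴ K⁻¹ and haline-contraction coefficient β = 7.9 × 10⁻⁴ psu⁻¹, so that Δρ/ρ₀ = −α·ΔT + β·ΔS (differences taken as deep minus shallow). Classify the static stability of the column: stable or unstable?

stable

ΔT = 17.7 − 12.2 = +5.5 K and ΔS = 38.31 − 36.71 = +1.60 psu (deep − shallow).
−αΔT = -1.10 × 10⁻³; βΔS = 1.264 × 10⁻³; sum Δρ/ρ₀ = 1.64 × 10⁻⁴.
Δρ/ρ₀ > 0, so Δρ > 0: deeper water is denser → statically stable.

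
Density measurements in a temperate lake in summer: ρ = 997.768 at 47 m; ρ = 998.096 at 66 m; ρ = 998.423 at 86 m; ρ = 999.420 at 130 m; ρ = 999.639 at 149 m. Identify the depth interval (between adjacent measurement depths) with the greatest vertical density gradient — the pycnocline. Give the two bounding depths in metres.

86–130 m

Compute the density gradient over each adjacent pair:
  47–66 m: Δρ/Δz = 0.328/19 = 0.017 kg m⁻⁴
  66–86 m: Δρ/Δz = 0.327/20 = 0.016 kg m⁻⁴
  86–130 m: Δρ/Δz = 0.997/44 = 0.023 kg m⁻⁴
  130–149 m: Δρ/Δz = 0.219/19 = 0.012 kg m⁻⁴
The largest gradient is in the 86–130 m interval — the pycnocline.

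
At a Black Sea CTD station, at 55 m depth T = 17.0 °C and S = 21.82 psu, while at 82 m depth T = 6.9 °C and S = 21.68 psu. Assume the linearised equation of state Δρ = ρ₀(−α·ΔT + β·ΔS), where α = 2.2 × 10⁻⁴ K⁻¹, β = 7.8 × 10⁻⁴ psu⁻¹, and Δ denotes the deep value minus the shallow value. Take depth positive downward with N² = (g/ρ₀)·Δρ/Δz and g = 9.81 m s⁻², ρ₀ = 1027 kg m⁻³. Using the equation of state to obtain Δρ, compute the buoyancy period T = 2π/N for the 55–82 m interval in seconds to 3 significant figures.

227 s

ΔT = -10.1 K, ΔS = -0.14 psu (deep − shallow).
Δρ/ρ₀ = −αΔT + βΔS = 2.222 × 10⁻³ − 1.092 × 10⁻⁴ = 2.1128 × 10⁻³, so Δρ ≈ 2.170 kg m⁻³.
N² = (g/ρ₀)·Δρ/Δz = g·(Δρ/ρ₀)/Δz = 9.81 × 2.1128 × 10⁻³ / 27 = 7.6765 × 10⁻⁴ s⁻².
N = √(7.6765 × 10⁻⁴) = 0.027706 rad s⁻¹ → T = 2π/N = 226.78 s ≈ 227 s.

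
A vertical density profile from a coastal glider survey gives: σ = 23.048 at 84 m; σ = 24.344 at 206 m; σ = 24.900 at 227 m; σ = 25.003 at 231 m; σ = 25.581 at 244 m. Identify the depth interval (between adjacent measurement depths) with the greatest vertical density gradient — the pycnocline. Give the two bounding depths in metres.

Compute the density gradient over each adjacent pair:
  84–206 m: Δρ/Δz = 1.296/122 = 0.011 kg m⁻⁴
  206–227 m: Δρ/Δz = 0.556/21 = 0.026 kg m⁻⁴
  227–231 m: Δρ/Δz = 0.103/4 = 0.026 kg m⁻⁴
  231–244 m: Δρ/Δz = 0.578/13 = 0.044 kg m⁻⁴
The largest gradient is in the 231–244 m interval — the pycnocline.

231–244 m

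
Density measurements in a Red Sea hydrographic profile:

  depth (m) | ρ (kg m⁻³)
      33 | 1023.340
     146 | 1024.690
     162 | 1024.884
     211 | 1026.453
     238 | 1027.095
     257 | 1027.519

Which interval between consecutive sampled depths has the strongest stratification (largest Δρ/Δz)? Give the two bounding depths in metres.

Compute the density gradient over each adjacent pair:
  33–146 m: Δρ/Δz = 1.350/113 = 0.012 kg m⁻⁴
  146–162 m: Δρ/Δz = 0.194/16 = 0.012 kg m⁻⁴
  162–211 m: Δρ/Δz = 1.569/49 = 0.032 kg m⁻⁴
  211–238 m: Δρ/Δz = 0.642/27 = 0.024 kg m⁻⁴
  238–257 m: Δρ/Δz = 0.424/19 = 0.022 kg m⁻⁴
The largest gradient is in the 162–211 m interval — the pycnocline.

162–211 m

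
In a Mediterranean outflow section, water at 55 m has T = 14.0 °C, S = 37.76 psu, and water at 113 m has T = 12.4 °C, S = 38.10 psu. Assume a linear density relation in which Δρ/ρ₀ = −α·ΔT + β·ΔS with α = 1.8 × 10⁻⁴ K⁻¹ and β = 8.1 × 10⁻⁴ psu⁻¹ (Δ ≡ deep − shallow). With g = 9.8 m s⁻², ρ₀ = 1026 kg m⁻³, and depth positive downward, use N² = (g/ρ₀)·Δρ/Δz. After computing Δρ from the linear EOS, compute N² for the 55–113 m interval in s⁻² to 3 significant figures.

ΔT = -1.6 K, ΔS = +0.34 psu (deep − shallow).
Δρ/ρ₀ = −αΔT + βΔS = 2.88 × 10⁻⁴ + 2.754 × 10⁻⁴ = 5.634 × 10⁻⁴, so Δρ ≈ 0.5780 kg m⁻³.
N² = (g/ρ₀)·Δρ/Δz = g·(Δρ/ρ₀)/Δz = 9.8 × 5.634 × 10⁻⁴ / 58 = 9.5195 × 10⁻⁵ s⁻² ≈ 9.52 × 10⁻⁵ s⁻².

9.52 × 10⁻⁵ s⁻²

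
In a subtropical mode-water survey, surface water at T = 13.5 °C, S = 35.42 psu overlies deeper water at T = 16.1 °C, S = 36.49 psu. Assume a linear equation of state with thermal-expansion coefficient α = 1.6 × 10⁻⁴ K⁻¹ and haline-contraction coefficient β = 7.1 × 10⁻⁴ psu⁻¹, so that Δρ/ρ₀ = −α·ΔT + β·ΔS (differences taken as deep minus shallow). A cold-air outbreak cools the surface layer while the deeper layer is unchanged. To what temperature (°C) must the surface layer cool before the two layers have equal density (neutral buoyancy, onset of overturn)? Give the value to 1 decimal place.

Neutral buoyancy requires Δρ = 0, i.e. −α(T_deep − T_surf′) + β(S_deep − S_surf) = 0.
T_surf′ = T_deep − (β/α)·ΔS = 16.1 − (7.1 × 10⁻⁴/1.6 × 10⁻⁴)·(+1.07) = 11.352 °C.
Cooling required: 13.5 − (11.352) = 2.148 °C.

11.4 °C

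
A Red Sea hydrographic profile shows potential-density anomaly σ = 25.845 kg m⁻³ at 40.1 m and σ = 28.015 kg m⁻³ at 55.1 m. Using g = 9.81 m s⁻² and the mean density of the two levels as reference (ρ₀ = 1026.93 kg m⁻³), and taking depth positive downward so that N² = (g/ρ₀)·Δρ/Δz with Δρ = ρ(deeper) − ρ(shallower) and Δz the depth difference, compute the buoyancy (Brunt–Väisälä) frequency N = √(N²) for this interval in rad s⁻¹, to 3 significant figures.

Δρ = 1028.015 − 1025.845 = 2.170 kg m⁻³ over Δz = 55.1 − 40.1 = 15 m.
N² = (9.81/1026.93) × (2.170/15) = 1.3820 × 10⁻³ s⁻².
N = √(1.3820 × 10⁻³) = 0.037175 rad s⁻¹ ≈ 0.0372 rad s⁻¹.

0.0372 rad s⁻¹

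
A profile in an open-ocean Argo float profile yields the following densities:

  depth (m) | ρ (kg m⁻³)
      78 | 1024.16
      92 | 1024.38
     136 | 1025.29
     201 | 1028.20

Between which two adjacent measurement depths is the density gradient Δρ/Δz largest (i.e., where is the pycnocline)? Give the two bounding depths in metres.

Compute the density gradient over each adjacent pair:
  78–92 m: Δρ/Δz = 0.22/14 = 0.016 kg m⁻⁴
  92–136 m: Δρ/Δz = 0.91/44 = 0.021 kg m⁻⁴
  136–201 m: Δρ/Δz = 2.91/65 = 0.045 kg m⁻⁴
The largest gradient is in the 136–201 m interval — the pycnocline.

136–201 m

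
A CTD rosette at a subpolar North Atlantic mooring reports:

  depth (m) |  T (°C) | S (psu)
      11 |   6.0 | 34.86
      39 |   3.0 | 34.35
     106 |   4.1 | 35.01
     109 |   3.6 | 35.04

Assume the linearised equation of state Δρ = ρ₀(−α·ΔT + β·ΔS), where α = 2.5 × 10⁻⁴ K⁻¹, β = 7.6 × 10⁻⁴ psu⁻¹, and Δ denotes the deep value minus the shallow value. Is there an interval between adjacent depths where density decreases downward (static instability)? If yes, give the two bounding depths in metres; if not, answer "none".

none

Evaluate Δρ/ρ₀ = −αΔT + βΔS across each adjacent pair:
  11–39 m: −αΔT+βΔS = −(2.5 × 10⁻⁴)(-3.0)+(7.6 × 10⁻⁴)(-0.51) = 3.6 × 10⁻⁴ → stable
  39–106 m: −αΔT+βΔS = −(2.5 × 10⁻⁴)(+1.1)+(7.6 × 10⁻⁴)(+0.66) = 2.3 × 10⁻⁴ → stable
  106–109 m: −αΔT+βΔS = −(2.5 × 10⁻⁴)(-0.5)+(7.6 × 10⁻⁴)(+0.03) = 1.5 × 10⁻⁴ → stable
Every interval has Δρ > 0: the column is stably stratified throughout.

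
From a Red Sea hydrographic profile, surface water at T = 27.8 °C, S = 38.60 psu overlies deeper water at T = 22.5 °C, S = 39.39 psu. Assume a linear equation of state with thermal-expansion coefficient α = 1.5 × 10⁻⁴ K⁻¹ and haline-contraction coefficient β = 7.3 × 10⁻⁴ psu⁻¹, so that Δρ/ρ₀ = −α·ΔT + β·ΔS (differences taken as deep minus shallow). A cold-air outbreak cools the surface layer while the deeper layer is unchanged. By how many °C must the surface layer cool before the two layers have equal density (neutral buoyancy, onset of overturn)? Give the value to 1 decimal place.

9.1 °C

Neutral buoyancy requires Δρ = 0, i.e. −α(T_deep − T_surf′) + β(S_deep − S_surf) = 0.
T_surf′ = T_deep − (β/α)·ΔS = 22.5 − (7.3 × 10⁻⁴/1.5 × 10⁻⁴)·(+0.79) = 18.655 °C.
Cooling required: 27.8 − (18.655) = 9.145 °C.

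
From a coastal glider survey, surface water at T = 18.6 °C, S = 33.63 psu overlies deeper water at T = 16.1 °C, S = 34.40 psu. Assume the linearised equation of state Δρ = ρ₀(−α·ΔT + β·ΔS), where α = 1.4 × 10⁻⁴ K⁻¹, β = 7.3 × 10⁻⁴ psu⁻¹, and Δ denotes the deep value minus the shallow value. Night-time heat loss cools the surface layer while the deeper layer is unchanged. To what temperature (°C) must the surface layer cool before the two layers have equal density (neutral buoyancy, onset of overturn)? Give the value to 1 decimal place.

Neutral buoyancy requires Δρ = 0, i.e. −α(T_deep − T_surf′) + β(S_deep − S_surf) = 0.
T_surf′ = T_deep − (β/α)·ΔS = 16.1 − (7.3 × 10⁻⁴/1.4 × 10⁻⁴)·(+0.77) = 12.085 °C.
Cooling required: 18.6 − (12.085) = 6.515 °C.

12.1 °C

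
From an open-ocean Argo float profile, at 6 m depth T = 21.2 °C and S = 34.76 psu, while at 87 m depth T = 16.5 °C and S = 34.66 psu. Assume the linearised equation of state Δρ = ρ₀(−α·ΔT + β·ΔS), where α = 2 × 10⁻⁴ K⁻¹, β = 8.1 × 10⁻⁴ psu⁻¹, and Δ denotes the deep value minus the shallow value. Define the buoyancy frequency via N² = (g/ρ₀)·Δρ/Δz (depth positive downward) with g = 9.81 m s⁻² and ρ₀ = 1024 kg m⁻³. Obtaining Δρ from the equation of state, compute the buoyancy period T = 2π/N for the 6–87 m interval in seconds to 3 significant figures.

616 s

ΔT = -4.7 K, ΔS = -0.10 psu (deep − shallow).
Δρ/ρ₀ = −αΔT + βΔS = 9.40 × 10⁻⁴ − 8.10 × 10⁻⁵ = 8.59 × 10⁻⁴, so Δρ ≈ 0.8796 kg m⁻³.
N² = (g/ρ₀)·Δρ/Δz = g·(Δρ/ρ₀)/Δz = 9.81 × 8.59 × 10⁻⁴ / 81 = 1.0403 × 10⁻⁴ s⁻².
N = √(1.0403 × 10⁻⁴) = 0.010200 rad s⁻¹ → T = 2π/N = 616.00 s ≈ 616 s.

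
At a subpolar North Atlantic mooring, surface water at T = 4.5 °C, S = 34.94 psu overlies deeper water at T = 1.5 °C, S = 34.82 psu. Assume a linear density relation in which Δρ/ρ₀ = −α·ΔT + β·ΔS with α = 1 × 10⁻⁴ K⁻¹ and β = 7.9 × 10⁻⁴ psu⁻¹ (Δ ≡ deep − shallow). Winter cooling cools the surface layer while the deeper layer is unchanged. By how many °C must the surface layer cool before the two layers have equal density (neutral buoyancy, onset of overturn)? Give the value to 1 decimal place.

2.1 °C

Neutral buoyancy requires Δρ = 0, i.e. −α(T_deep − T_surf′) + β(S_deep − S_surf) = 0.
T_surf′ = T_deep − (β/α)·ΔS = 1.5 − (7.9 × 10⁻⁴/1 × 10⁻⁴)·(-0.12) = 2.448 °C.
Cooling required: 4.5 − (2.448) = 2.052 °C.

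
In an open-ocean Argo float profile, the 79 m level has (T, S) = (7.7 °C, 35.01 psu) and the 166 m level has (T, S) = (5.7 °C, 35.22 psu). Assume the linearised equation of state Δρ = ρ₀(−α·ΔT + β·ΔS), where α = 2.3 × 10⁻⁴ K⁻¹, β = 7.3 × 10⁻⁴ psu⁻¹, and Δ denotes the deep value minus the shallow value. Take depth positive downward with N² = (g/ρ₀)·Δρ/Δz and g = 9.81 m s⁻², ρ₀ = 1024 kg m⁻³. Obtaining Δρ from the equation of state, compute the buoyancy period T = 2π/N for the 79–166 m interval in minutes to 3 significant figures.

12.6 min

ΔT = -2.0 K, ΔS = +0.21 psu (deep − shallow).
Δρ/ρ₀ = −αΔT + βΔS = 4.60 × 10⁻⁴ + 1.533 × 10⁻⁴ = 6.133 × 10⁻⁴, so Δρ ≈ 0.6280 kg m⁻³.
N² = (g/ρ₀)·Δρ/Δz = g·(Δρ/ρ₀)/Δz = 9.81 × 6.133 × 10⁻⁴ / 87 = 6.9155 × 10⁻⁵ s⁻².
N = √(6.9155 × 10⁻⁵) = 8.3159 × 10⁻³ rad s⁻¹ → T = 2π/N = 755.56 s = 12.593 min ≈ 12.6 min.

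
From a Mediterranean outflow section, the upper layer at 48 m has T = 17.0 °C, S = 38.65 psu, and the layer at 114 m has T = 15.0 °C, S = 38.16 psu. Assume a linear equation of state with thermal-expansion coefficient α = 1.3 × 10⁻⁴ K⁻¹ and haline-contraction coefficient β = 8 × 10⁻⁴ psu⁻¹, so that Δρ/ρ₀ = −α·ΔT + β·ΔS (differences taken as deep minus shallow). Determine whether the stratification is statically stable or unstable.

unstable

ΔT = 15.0 − 17.0 = -2.0 K and ΔS = 38.16 − 38.65 = -0.49 psu (deep − shallow).
−αΔT = 2.60 × 10⁻⁴; βΔS = -3.92 × 10⁻⁴; sum Δρ/ρ₀ = -1.32 × 10⁻⁴.
Δρ/ρ₀ < 0, so Δρ < 0: deeper water is lighter → statically unstable; the column would overturn.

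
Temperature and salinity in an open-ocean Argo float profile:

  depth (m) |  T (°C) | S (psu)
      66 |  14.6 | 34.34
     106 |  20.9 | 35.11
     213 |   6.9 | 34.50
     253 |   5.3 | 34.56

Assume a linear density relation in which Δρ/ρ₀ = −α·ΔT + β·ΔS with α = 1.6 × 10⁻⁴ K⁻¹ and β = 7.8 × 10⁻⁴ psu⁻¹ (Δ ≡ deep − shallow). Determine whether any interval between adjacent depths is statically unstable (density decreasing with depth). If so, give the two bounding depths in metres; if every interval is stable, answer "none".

66–106 m

Evaluate Δρ/ρ₀ = −αΔT + βΔS across each adjacent pair:
  66–106 m: −αΔT+βΔS = −(1.6 × 10⁻⁴)(+6.3)+(7.8 × 10⁻⁴)(+0.77) = -4.1 × 10⁻⁴ → UNSTABLE
  106–213 m: −αΔT+βΔS = −(1.6 × 10⁻⁴)(-14.0)+(7.8 × 10⁻⁴)(-0.61) = 1.8 × 10⁻³ → stable
  213–253 m: −αΔT+βΔS = −(1.6 × 10⁻⁴)(-1.6)+(7.8 × 10⁻⁴)(+0.06) = 3.0 × 10⁻⁴ → stable
The 66–106 m interval has Δρ < 0: lighter water underlies denser water.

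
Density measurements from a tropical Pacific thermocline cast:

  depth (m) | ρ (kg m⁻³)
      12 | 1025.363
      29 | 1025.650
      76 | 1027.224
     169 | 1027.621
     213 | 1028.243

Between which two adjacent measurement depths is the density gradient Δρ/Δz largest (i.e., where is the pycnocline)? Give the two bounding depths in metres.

29–76 m

Compute the density gradient over each adjacent pair:
  12–29 m: Δρ/Δz = 0.287/17 = 0.017 kg m⁻⁴
  29–76 m: Δρ/Δz = 1.574/47 = 0.033 kg m⁻⁴
  76–169 m: Δρ/Δz = 0.397/93 = 4.3 × 10⁻³ kg m⁻⁴
  169–213 m: Δρ/Δz = 0.622/44 = 0.014 kg m⁻⁴
The largest gradient is in the 29–76 m interval — the pycnocline.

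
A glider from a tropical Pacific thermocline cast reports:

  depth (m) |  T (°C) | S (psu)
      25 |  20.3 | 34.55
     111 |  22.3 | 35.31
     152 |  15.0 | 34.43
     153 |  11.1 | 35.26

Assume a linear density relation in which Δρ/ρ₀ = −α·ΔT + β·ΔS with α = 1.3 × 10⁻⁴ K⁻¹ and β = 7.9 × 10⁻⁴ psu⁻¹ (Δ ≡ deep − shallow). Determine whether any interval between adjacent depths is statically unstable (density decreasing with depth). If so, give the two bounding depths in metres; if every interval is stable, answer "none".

none

Evaluate Δρ/ρ₀ = −αΔT + βΔS across each adjacent pair:
  25–111 m: −αΔT+βΔS = −(1.3 × 10⁻⁴)(+2.0)+(7.9 × 10⁻⁴)(+0.76) = 3.4 × 10⁻⁴ → stable
  111–152 m: −αΔT+βΔS = −(1.3 × 10⁻⁴)(-7.3)+(7.9 × 10⁻⁴)(-0.88) = 2.5 × 10⁻⁴ → stable
  152–153 m: −αΔT+βΔS = −(1.3 × 10⁻⁴)(-3.9)+(7.9 × 10⁻⁴)(+0.83) = 1.2 × 10⁻³ → stable
Every interval has Δρ > 0: the column is stably stratified throughout.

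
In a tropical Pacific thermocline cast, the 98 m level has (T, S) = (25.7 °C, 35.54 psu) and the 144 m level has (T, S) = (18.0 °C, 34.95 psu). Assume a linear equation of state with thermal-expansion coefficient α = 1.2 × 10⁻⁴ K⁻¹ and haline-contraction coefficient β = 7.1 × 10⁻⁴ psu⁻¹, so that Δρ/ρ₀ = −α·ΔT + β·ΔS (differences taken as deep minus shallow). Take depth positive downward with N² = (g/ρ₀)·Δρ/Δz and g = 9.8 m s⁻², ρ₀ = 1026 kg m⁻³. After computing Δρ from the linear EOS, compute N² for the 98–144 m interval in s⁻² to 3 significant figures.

ΔT = -7.7 K, ΔS = -0.59 psu (deep − shallow).
Δρ/ρ₀ = −αΔT + βΔS = 9.24 × 10⁻⁴ − 4.189 × 10⁻⁴ = 5.051 × 10⁻⁴, so Δρ ≈ 0.5182 kg m⁻³.
N² = (g/ρ₀)·Δρ/Δz = g·(Δρ/ρ₀)/Δz = 9.8 × 5.051 × 10⁻⁴ / 46 = 1.0761 × 10⁻⁴ s⁻² ≈ 1.08 × 10⁻⁴ s⁻².

1.08 × 10⁻⁴ s⁻²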